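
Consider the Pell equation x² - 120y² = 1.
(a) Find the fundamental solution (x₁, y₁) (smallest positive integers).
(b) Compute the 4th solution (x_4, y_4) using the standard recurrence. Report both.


Step 1: Find the fundamental solution (x₁, y₁) of x² - 120y² = 1.
  Expand √120 as a continued fraction. a₀ = ⌊√120⌋ = 10; iterate m_{k+1} = d_k·a_k − m_k, d_{k+1} = (120 − m_{k+1}²)/d_k, a_{k+1} = ⌊(a₀ + m_{k+1})/d_{k+1}⌋ (starting m₀ = 0, d₀ = 1), with convergents p_k = a_k·p_{k-1} + p_{k-2}, q_k = a_k·q_{k-1} + q_{k-2} (p₋₁ = 1, q₋₁ = 0):
  k = 0: a₀ = 10; p₀/q₀ = 10/1; p₀² − 120·q₀² = 100 − 120 = -20.
  k = 1: m = 10, d = 20, a = ⌊(10 + 10)/20⌋ = 1; p/q = (1·10 + 1)/(1·1 + 0) = 11/1; p² − 120·q² = 121 − 120 = 1.
  The first convergent with p² − 120·q² = 1 gives the fundamental solution (x₁, y₁) = (11, 1).
Step 2: Apply the recurrence (x_{n+1}, y_{n+1}) = (x₁x_n + 120y₁y_n, x₁y_n + y₁x_n) repeatedly.
  From (x_1, y_1) = (11, 1): x_2 = 11·11 + 120·1·1 = 241; y_2 = 11·1 + 1·11 = 22.
  From (x_2, y_2) = (241, 22): x_3 = 11·241 + 120·1·22 = 5291; y_3 = 11·22 + 1·241 = 483.
  From (x_3, y_3) = (5291, 483): x_4 = 11·5291 + 120·1·483 = 116161; y_4 = 11·483 + 1·5291 = 10604.
Step 3: Verify x_4² - 120·y_4² = 13493377921 - 13493377920 = 1 (should be 1). ✓

(x_1, y_1) = (11, 1); (x_4, y_4) = (116161, 10604).


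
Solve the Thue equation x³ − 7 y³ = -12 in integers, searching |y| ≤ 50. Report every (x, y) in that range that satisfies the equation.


The equation is x³ - 7y³ = -12. For fixed y, x³ = 7·y³ − 12, so a solution requires the RHS to be a perfect cube.
Strategy: iterate y from -50 to 50, compute RHS = 7·y³ − 12, and check whether it is a (positive or negative) perfect cube.
Check small values of y:
  y = 0: RHS = -12 is not a perfect cube.
  y = 1: RHS = -5 is not a perfect cube.
  y = -1: RHS = -19 is not a perfect cube.
  y = 2: RHS = 44 is not a perfect cube.
  y = -2: RHS = -68 is not a perfect cube.
  y = 3: RHS = 177 is not a perfect cube.
  y = -3: RHS = -201 is not a perfect cube.
Continuing the search up to |y| = 50 finds no solutions either.
No (x, y) in the scanned range satisfies the equation.

No integer solutions with |y| ≤ 50.


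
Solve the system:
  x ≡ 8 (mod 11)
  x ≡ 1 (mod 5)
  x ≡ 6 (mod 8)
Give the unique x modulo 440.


Moduli 11, 5, 8 are pairwise coprime; by CRT there is a unique solution modulo M = 11 · 5 · 8 = 440.
Solve pairwise, accumulating the modulus:
  Start with x ≡ 8 (mod 11).
  Combine with x ≡ 1 (mod 5): since gcd(11, 5) = 1, we get a unique residue mod 55.
    Write x = 8 + 11·t and substitute into x ≡ 1 (mod 5): 11·t ≡ 1 − 8 = -7 (mod 5).
    Reduce coefficients mod 5: 1·t ≡ 3 (mod 5).
    So t ≡ 3 (mod 5).
    Then x = 8 + 11·3 = 41, valid modulo lcm(11, 5) = 55: x ≡ 41 (mod 55).
  Combine with x ≡ 6 (mod 8): since gcd(55, 8) = 1, we get a unique residue mod 440.
    Write x = 41 + 55·t and substitute into x ≡ 6 (mod 8): 55·t ≡ 6 − 41 = -35 (mod 8).
    Reduce coefficients mod 8: 7·t ≡ 5 (mod 8).
    The inverse of 7 mod 8 is 7 (since 7·7 = 49 = 6·8 + 1), so t ≡ 7·5 = 35 ≡ 3 (mod 8).
    Then x = 41 + 55·3 = 206, valid modulo lcm(55, 8) = 440: x ≡ 206 (mod 440).
Verify: 206 mod 11 = 8 ✓, 206 mod 5 = 1 ✓, 206 mod 8 = 6 ✓.

x ≡ 206 (mod 440).


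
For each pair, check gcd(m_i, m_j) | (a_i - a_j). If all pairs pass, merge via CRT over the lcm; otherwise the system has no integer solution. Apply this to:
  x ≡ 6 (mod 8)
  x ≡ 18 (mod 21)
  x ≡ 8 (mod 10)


Moduli 8, 21, 10 are not pairwise coprime, so CRT works modulo lcm(m_i) when all pairwise compatibility conditions hold.
Pairwise compatibility: gcd(m_i, m_j) must divide a_i - a_j for every pair.
Merge one congruence at a time:
  Start: x ≡ 6 (mod 8).
  Combine with x ≡ 18 (mod 21): gcd(8, 21) = 1; 18 - 6 = 12, which IS divisible by 1, so compatible.
    Write x = 6 + 8·t and substitute into x ≡ 18 (mod 21): 8·t ≡ 18 − 6 = 12 (mod 21).
    The inverse of 8 mod 21 is 8 (since 8·8 = 64 = 3·21 + 1), so t ≡ 8·12 = 96 ≡ 12 (mod 21).
    Then x = 6 + 8·12 = 102, valid modulo lcm(8, 21) = 168: x ≡ 102 (mod 168).
  Combine with x ≡ 8 (mod 10): gcd(168, 10) = 2; 8 - 102 = -94, which IS divisible by 2, so compatible.
    Write x = 102 + 168·t and substitute into x ≡ 8 (mod 10): 168·t ≡ 8 − 102 = -94 (mod 10).
    Divide the congruence (and modulus) by g = 2: 84·t ≡ -47 (mod 5).
    Reduce coefficients mod 5: 4·t ≡ 3 (mod 5).
    The inverse of 4 mod 5 is 4 (since 4·4 = 16 = 3·5 + 1), so t ≡ 4·3 = 12 ≡ 2 (mod 5).
    Then x = 102 + 168·2 = 438, valid modulo lcm(168, 10) = 840: x ≡ 438 (mod 840).
Verify: 438 mod 8 = 6, 438 mod 21 = 18, 438 mod 10 = 8.

x ≡ 438 (mod 840).


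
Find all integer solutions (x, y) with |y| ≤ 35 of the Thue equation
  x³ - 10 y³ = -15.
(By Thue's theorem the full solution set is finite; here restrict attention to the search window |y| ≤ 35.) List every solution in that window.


The equation is x³ - 10y³ = -15. For fixed y, x³ = 10·y³ − 15, so a solution requires the RHS to be a perfect cube.
Strategy: iterate y from -35 to 35, compute RHS = 10·y³ − 15, and check whether it is a (positive or negative) perfect cube.
Check small values of y:
  y = 0: RHS = -15 is not a perfect cube.
  y = 1: RHS = -5 is not a perfect cube.
  y = -1: RHS = -25 is not a perfect cube.
  y = 2: RHS = 65 is not a perfect cube.
  y = -2: RHS = -95 is not a perfect cube.
  y = 3: RHS = 255 is not a perfect cube.
  y = -3: RHS = -285 is not a perfect cube.
Continuing the search up to |y| = 35 finds no solutions either.
No (x, y) in the scanned range satisfies the equation.

No integer solutions with |y| ≤ 35.


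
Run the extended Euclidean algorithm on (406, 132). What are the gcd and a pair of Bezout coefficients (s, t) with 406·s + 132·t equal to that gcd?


Euclidean algorithm on (406, 132) — divide until remainder is 0:
  406 = 3 · 132 + 10
  132 = 13 · 10 + 2
  10 = 5 · 2 + 0
gcd(406, 132) = 2.
Track Bezout coefficients alongside the remainders: start with r₀ = 406 = a·1 + b·0 (s = 1, t = 0) and r₁ = 132 = a·0 + b·1 (s = 0, t = 1); each new remainder r_{k+1} = r_{k-1} − q_k·r_k inherits s_{k+1} = s_{k-1} − q_k·s_k, t_{k+1} = t_{k-1} − q_k·t_k, so r_k = a·s_k + b·t_k at every step:
  q = 3: r = 10, s = 1 − 3·0 = 1, t = 0 − 3·1 = -3  (check: 406·1 + 132·(-3) = 10)
  q = 13: r = 2, s = 0 − 13·1 = -13, t = 1 − 13·(-3) = 40  (check: 406·(-13) + 132·40 = 2)
The row with r = 2 (the gcd) gives the Bezout coefficients s = -13, t = 40.
Result: 406 · (-13) + 132 · (40) = 2.

gcd(406, 132) = 2; s = -13, t = 40 (check: 406·(-13) + 132·40 = 2).


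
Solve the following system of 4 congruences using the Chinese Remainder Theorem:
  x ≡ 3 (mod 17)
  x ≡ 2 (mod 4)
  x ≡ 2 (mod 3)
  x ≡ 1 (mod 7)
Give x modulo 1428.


Product of moduli M = 17 · 4 · 3 · 7 = 1428.
Merge one congruence at a time:
  Start: x ≡ 3 (mod 17).
  Combine with x ≡ 2 (mod 4); new modulus lcm = 68.
    Write x = 3 + 17·t and substitute into x ≡ 2 (mod 4): 17·t ≡ 2 − 3 = -1 (mod 4).
    Reduce coefficients mod 4: 1·t ≡ 3 (mod 4).
    So t ≡ 3 (mod 4).
    Then x = 3 + 17·3 = 54, valid modulo lcm(17, 4) = 68: x ≡ 54 (mod 68).
  Combine with x ≡ 2 (mod 3); new modulus lcm = 204.
    Write x = 54 + 68·t and substitute into x ≡ 2 (mod 3): 68·t ≡ 2 − 54 = -52 (mod 3).
    Reduce coefficients mod 3: 2·t ≡ 2 (mod 3).
    The inverse of 2 mod 3 is 2 (since 2·2 = 4 = 1·3 + 1), so t ≡ 2·2 = 4 ≡ 1 (mod 3).
    Then x = 54 + 68·1 = 122, valid modulo lcm(68, 3) = 204: x ≡ 122 (mod 204).
  Combine with x ≡ 1 (mod 7); new modulus lcm = 1428.
    Write x = 122 + 204·t and substitute into x ≡ 1 (mod 7): 204·t ≡ 1 − 122 = -121 (mod 7).
    Reduce coefficients mod 7: 1·t ≡ 5 (mod 7).
    So t ≡ 5 (mod 7).
    Then x = 122 + 204·5 = 1142, valid modulo lcm(204, 7) = 1428: x ≡ 1142 (mod 1428).
Verify against each original: 1142 mod 17 = 3, 1142 mod 4 = 2, 1142 mod 3 = 2, 1142 mod 7 = 1.

x ≡ 1142 (mod 1428).


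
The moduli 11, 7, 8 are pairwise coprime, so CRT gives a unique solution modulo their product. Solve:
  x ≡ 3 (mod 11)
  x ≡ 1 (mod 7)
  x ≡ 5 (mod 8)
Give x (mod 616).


Moduli 11, 7, 8 are pairwise coprime; by CRT there is a unique solution modulo M = 11 · 7 · 8 = 616.
Solve pairwise, accumulating the modulus:
  Start with x ≡ 3 (mod 11).
  Combine with x ≡ 1 (mod 7): since gcd(11, 7) = 1, we get a unique residue mod 77.
    Write x = 3 + 11·t and substitute into x ≡ 1 (mod 7): 11·t ≡ 1 − 3 = -2 (mod 7).
    Reduce coefficients mod 7: 4·t ≡ 5 (mod 7).
    The inverse of 4 mod 7 is 2 (since 4·2 = 8 = 1·7 + 1), so t ≡ 2·5 = 10 ≡ 3 (mod 7).
    Then x = 3 + 11·3 = 36, valid modulo lcm(11, 7) = 77: x ≡ 36 (mod 77).
  Combine with x ≡ 5 (mod 8): since gcd(77, 8) = 1, we get a unique residue mod 616.
    Write x = 36 + 77·t and substitute into x ≡ 5 (mod 8): 77·t ≡ 5 − 36 = -31 (mod 8).
    Reduce coefficients mod 8: 5·t ≡ 1 (mod 8).
    The inverse of 5 mod 8 is 5 (since 5·5 = 25 = 3·8 + 1), so t ≡ 5·1 = 5 ≡ 5 (mod 8).
    Then x = 36 + 77·5 = 421, valid modulo lcm(77, 8) = 616: x ≡ 421 (mod 616).
Verify: 421 mod 11 = 3 ✓, 421 mod 7 = 1 ✓, 421 mod 8 = 5 ✓.

x ≡ 421 (mod 616).


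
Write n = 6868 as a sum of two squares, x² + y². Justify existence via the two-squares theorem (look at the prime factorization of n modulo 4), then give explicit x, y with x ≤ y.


Step 1: Factor n = 6868 = 2^2 · 17 · 101.
Step 2: Check the mod-4 condition on each prime factor: 2 = 2 (special); 17 ≡ 1 (mod 4), exponent 1; 101 ≡ 1 (mod 4), exponent 1.
All primes ≡ 3 (mod 4) appear to even exponent (or don't appear), so by the two-squares theorem n IS expressible as a sum of two squares.
Step 3: Build a representation. Group n = k² · m with k = 2 and m = 17 · 101 = 1717 (a product of primes ≡ 1 (mod 4)); a representation of m scales to one of n via (k·x)² + (k·y)² = k²(x² + y²). Each prime p ≡ 1 (mod 4) is itself a sum of two squares; find a² by testing p − a² for a perfect square:
  17: 17 − 1² = 16 = 4² ⇒ 17 = 1² + 4².
  101: 101 − 1² = 100 = 10² ⇒ 101 = 1² + 10².
  Combine using the Brahmagupta–Fibonacci identity (a² + b²)(c² + d²) = (ac − bd)² + (ad + bc)² = (ac + bd)² + (ad − bc)²:
  17 · 101 = 1717: from (1² + 4²)(1² + 10²), take (1·1 − 4·10, 1·10 + 4·1) = (1 − 40, 10 + 4) = (-39, 14); dropping signs (only squares matter) gives (39, 14); check 39² + 14² = 1521 + 196 = 1717 ✓.
  Scale by k = 2: (2·39, 2·14) = (78, 28).
Step 4: Order so x ≤ y and verify: 28² + 78² = 784 + 6084 = 6868 = n. ✓

n = 6868 = 28² + 78² (one valid representation with x ≤ y).


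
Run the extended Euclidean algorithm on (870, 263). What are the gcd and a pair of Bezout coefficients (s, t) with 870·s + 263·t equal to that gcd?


Euclidean algorithm on (870, 263) — divide until remainder is 0:
  870 = 3 · 263 + 81
  263 = 3 · 81 + 20
  81 = 4 · 20 + 1
  20 = 20 · 1 + 0
gcd(870, 263) = 1.
Track Bezout coefficients alongside the remainders: start with r₀ = 870 = a·1 + b·0 (s = 1, t = 0) and r₁ = 263 = a·0 + b·1 (s = 0, t = 1); each new remainder r_{k+1} = r_{k-1} − q_k·r_k inherits s_{k+1} = s_{k-1} − q_k·s_k, t_{k+1} = t_{k-1} − q_k·t_k, so r_k = a·s_k + b·t_k at every step:
  q = 3: r = 81, s = 1 − 3·0 = 1, t = 0 − 3·1 = -3  (check: 870·1 + 263·(-3) = 81)
  q = 3: r = 20, s = 0 − 3·1 = -3, t = 1 − 3·(-3) = 10  (check: 870·(-3) + 263·10 = 20)
  q = 4: r = 1, s = 1 − 4·(-3) = 13, t = -3 − 4·10 = -43  (check: 870·13 + 263·(-43) = 1)
The row with r = 1 (the gcd) gives the Bezout coefficients s = 13, t = -43.
Result: 870 · (13) + 263 · (-43) = 1.

gcd(870, 263) = 1; s = 13, t = -43 (check: 870·13 + 263·(-43) = 1).


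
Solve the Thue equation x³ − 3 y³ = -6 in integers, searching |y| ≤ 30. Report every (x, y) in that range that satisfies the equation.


The equation is x³ - 3y³ = -6. For fixed y, x³ = 3·y³ − 6, so a solution requires the RHS to be a perfect cube.
Strategy: iterate y from -30 to 30, compute RHS = 3·y³ − 6, and check whether it is a (positive or negative) perfect cube.
Check small values of y:
  y = 0: RHS = -6 is not a perfect cube.
  y = 1: RHS = -3 is not a perfect cube.
  y = -1: RHS = -9 is not a perfect cube.
  y = 2: RHS = 18 is not a perfect cube.
  y = -2: RHS = -30 is not a perfect cube.
  y = 3: RHS = 75 is not a perfect cube.
  y = -3: RHS = -87 is not a perfect cube.
Continuing the search up to |y| = 30 finds no solutions either.
No (x, y) in the scanned range satisfies the equation.

No integer solutions with |y| ≤ 30.


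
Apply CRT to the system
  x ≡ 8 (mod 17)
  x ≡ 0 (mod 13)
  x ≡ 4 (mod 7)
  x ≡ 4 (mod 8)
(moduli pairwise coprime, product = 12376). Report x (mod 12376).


Product of moduli M = 17 · 13 · 7 · 8 = 12376.
Merge one congruence at a time:
  Start: x ≡ 8 (mod 17).
  Combine with x ≡ 0 (mod 13); new modulus lcm = 221.
    Write x = 8 + 17·t and substitute into x ≡ 0 (mod 13): 17·t ≡ 0 − 8 = -8 (mod 13).
    Reduce coefficients mod 13: 4·t ≡ 5 (mod 13).
    The inverse of 4 mod 13 is 10 (since 4·10 = 40 = 3·13 + 1), so t ≡ 10·5 = 50 ≡ 11 (mod 13).
    Then x = 8 + 17·11 = 195, valid modulo lcm(17, 13) = 221: x ≡ 195 (mod 221).
  Combine with x ≡ 4 (mod 7); new modulus lcm = 1547.
    Write x = 195 + 221·t and substitute into x ≡ 4 (mod 7): 221·t ≡ 4 − 195 = -191 (mod 7).
    Reduce coefficients mod 7: 4·t ≡ 5 (mod 7).
    The inverse of 4 mod 7 is 2 (since 4·2 = 8 = 1·7 + 1), so t ≡ 2·5 = 10 ≡ 3 (mod 7).
    Then x = 195 + 221·3 = 858, valid modulo lcm(221, 7) = 1547: x ≡ 858 (mod 1547).
  Combine with x ≡ 4 (mod 8); new modulus lcm = 12376.
    Write x = 858 + 1547·t and substitute into x ≡ 4 (mod 8): 1547·t ≡ 4 − 858 = -854 (mod 8).
    Reduce coefficients mod 8: 3·t ≡ 2 (mod 8).
    The inverse of 3 mod 8 is 3 (since 3·3 = 9 = 1·8 + 1), so t ≡ 3·2 = 6 ≡ 6 (mod 8).
    Then x = 858 + 1547·6 = 10140, valid modulo lcm(1547, 8) = 12376: x ≡ 10140 (mod 12376).
Verify against each original: 10140 mod 17 = 8, 10140 mod 13 = 0, 10140 mod 7 = 4, 10140 mod 8 = 4.

x ≡ 10140 (mod 12376).


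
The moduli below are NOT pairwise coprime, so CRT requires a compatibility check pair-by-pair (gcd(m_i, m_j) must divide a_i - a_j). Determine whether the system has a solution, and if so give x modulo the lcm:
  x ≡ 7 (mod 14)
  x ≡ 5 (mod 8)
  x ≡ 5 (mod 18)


Moduli 14, 8, 18 are not pairwise coprime, so CRT works modulo lcm(m_i) when all pairwise compatibility conditions hold.
Pairwise compatibility: gcd(m_i, m_j) must divide a_i - a_j for every pair.
Merge one congruence at a time:
  Start: x ≡ 7 (mod 14).
  Combine with x ≡ 5 (mod 8): gcd(14, 8) = 2; 5 - 7 = -2, which IS divisible by 2, so compatible.
    Write x = 7 + 14·t and substitute into x ≡ 5 (mod 8): 14·t ≡ 5 − 7 = -2 (mod 8).
    Divide the congruence (and modulus) by g = 2: 7·t ≡ -1 (mod 4).
    Reduce coefficients mod 4: 3·t ≡ 3 (mod 4).
    The inverse of 3 mod 4 is 3 (since 3·3 = 9 = 2·4 + 1), so t ≡ 3·3 = 9 ≡ 1 (mod 4).
    Then x = 7 + 14·1 = 21, valid modulo lcm(14, 8) = 56: x ≡ 21 (mod 56).
  Combine with x ≡ 5 (mod 18): gcd(56, 18) = 2; 5 - 21 = -16, which IS divisible by 2, so compatible.
    Write x = 21 + 56·t and substitute into x ≡ 5 (mod 18): 56·t ≡ 5 − 21 = -16 (mod 18).
    Divide the congruence (and modulus) by g = 2: 28·t ≡ -8 (mod 9).
    Reduce coefficients mod 9: 1·t ≡ 1 (mod 9).
    So t ≡ 1 (mod 9).
    Then x = 21 + 56·1 = 77, valid modulo lcm(56, 18) = 504: x ≡ 77 (mod 504).
Verify: 77 mod 14 = 7, 77 mod 8 = 5, 77 mod 18 = 5.

x ≡ 77 (mod 504).


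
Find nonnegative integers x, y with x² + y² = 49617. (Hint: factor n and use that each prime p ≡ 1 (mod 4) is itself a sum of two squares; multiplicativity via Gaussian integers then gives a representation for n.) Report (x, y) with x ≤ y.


Step 1: Factor n = 49617 = 3^2 · 37 · 149.
Step 2: Check the mod-4 condition on each prime factor: 3 ≡ 3 (mod 4), exponent 2 (must be even); 37 ≡ 1 (mod 4), exponent 1; 149 ≡ 1 (mod 4), exponent 1.
All primes ≡ 3 (mod 4) appear to even exponent (or don't appear), so by the two-squares theorem n IS expressible as a sum of two squares.
Step 3: Build a representation. Group n = k² · m with k = 3 and m = 37 · 149 = 5513 (a product of primes ≡ 1 (mod 4)); a representation of m scales to one of n via (k·x)² + (k·y)² = k²(x² + y²). Each prime p ≡ 1 (mod 4) is itself a sum of two squares; find a² by testing p − a² for a perfect square:
  37: 37 − 1² = 36 = 6² ⇒ 37 = 1² + 6².
  149: 149 − 1² = 148, 149 − 2² = 145, 149 − 3² = 140, 149 − 4² = 133, 149 − 5² = 124, 149 − 6² = 113, 149 − 7² = 100 = 10² ⇒ 149 = 7² + 10².
  Combine using the Brahmagupta–Fibonacci identity (a² + b²)(c² + d²) = (ac − bd)² + (ad + bc)² = (ac + bd)² + (ad − bc)²:
  37 · 149 = 5513: from (1² + 6²)(7² + 10²), take (1·7 − 6·10, 1·10 + 6·7) = (7 − 60, 10 + 42) = (-53, 52); dropping signs (only squares matter) gives (53, 52); check 53² + 52² = 2809 + 2704 = 5513 ✓.
  Scale by k = 3: (3·53, 3·52) = (159, 156).
Step 4: Order so x ≤ y and verify: 156² + 159² = 24336 + 25281 = 49617 = n. ✓

n = 49617 = 156² + 159² (one valid representation with x ≤ y).


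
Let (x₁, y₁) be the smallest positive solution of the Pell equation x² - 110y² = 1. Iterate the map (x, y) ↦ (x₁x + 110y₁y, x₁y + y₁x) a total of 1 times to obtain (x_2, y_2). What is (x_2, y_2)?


Step 1: Find the fundamental solution (x₁, y₁) of x² - 110y² = 1.
  Expand √110 as a continued fraction. a₀ = ⌊√110⌋ = 10; iterate m_{k+1} = d_k·a_k − m_k, d_{k+1} = (110 − m_{k+1}²)/d_k, a_{k+1} = ⌊(a₀ + m_{k+1})/d_{k+1}⌋ (starting m₀ = 0, d₀ = 1), with convergents p_k = a_k·p_{k-1} + p_{k-2}, q_k = a_k·q_{k-1} + q_{k-2} (p₋₁ = 1, q₋₁ = 0):
  k = 0: a₀ = 10; p₀/q₀ = 10/1; p₀² − 110·q₀² = 100 − 110 = -10.
  k = 1: m = 10, d = 10, a = ⌊(10 + 10)/10⌋ = 2; p/q = (2·10 + 1)/(2·1 + 0) = 21/2; p² − 110·q² = 441 − 440 = 1.
  The first convergent with p² − 110·q² = 1 gives the fundamental solution (x₁, y₁) = (21, 2).
Step 2: Apply the recurrence (x_{n+1}, y_{n+1}) = (x₁x_n + 110y₁y_n, x₁y_n + y₁x_n) repeatedly.
  From (x_1, y_1) = (21, 2): x_2 = 21·21 + 110·2·2 = 881; y_2 = 21·2 + 2·21 = 84.
Step 3: Verify x_2² - 110·y_2² = 776161 - 776160 = 1 (should be 1). ✓

(x_1, y_1) = (21, 2); (x_2, y_2) = (881, 84).


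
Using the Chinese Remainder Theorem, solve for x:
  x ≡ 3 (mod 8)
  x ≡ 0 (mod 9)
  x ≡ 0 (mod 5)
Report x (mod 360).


Moduli 8, 9, 5 are pairwise coprime; by CRT there is a unique solution modulo M = 8 · 9 · 5 = 360.
Solve pairwise, accumulating the modulus:
  Start with x ≡ 3 (mod 8).
  Combine with x ≡ 0 (mod 9): since gcd(8, 9) = 1, we get a unique residue mod 72.
    Write x = 3 + 8·t and substitute into x ≡ 0 (mod 9): 8·t ≡ 0 − 3 = -3 (mod 9).
    Reduce coefficients mod 9: 8·t ≡ 6 (mod 9).
    The inverse of 8 mod 9 is 8 (since 8·8 = 64 = 7·9 + 1), so t ≡ 8·6 = 48 ≡ 3 (mod 9).
    Then x = 3 + 8·3 = 27, valid modulo lcm(8, 9) = 72: x ≡ 27 (mod 72).
  Combine with x ≡ 0 (mod 5): since gcd(72, 5) = 1, we get a unique residue mod 360.
    Write x = 27 + 72·t and substitute into x ≡ 0 (mod 5): 72·t ≡ 0 − 27 = -27 (mod 5).
    Reduce coefficients mod 5: 2·t ≡ 3 (mod 5).
    The inverse of 2 mod 5 is 3 (since 2·3 = 6 = 1·5 + 1), so t ≡ 3·3 = 9 ≡ 4 (mod 5).
    Then x = 27 + 72·4 = 315, valid modulo lcm(72, 5) = 360: x ≡ 315 (mod 360).
Verify: 315 mod 8 = 3 ✓, 315 mod 9 = 0 ✓, 315 mod 5 = 0 ✓.

x ≡ 315 (mod 360).


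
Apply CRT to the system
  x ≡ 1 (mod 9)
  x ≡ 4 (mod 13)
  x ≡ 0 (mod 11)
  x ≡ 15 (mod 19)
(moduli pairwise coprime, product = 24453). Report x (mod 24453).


Product of moduli M = 9 · 13 · 11 · 19 = 24453.
Merge one congruence at a time:
  Start: x ≡ 1 (mod 9).
  Combine with x ≡ 4 (mod 13); new modulus lcm = 117.
    Write x = 1 + 9·t and substitute into x ≡ 4 (mod 13): 9·t ≡ 4 − 1 = 3 (mod 13).
    The inverse of 9 mod 13 is 3 (since 9·3 = 27 = 2·13 + 1), so t ≡ 3·3 = 9 ≡ 9 (mod 13).
    Then x = 1 + 9·9 = 82, valid modulo lcm(9, 13) = 117: x ≡ 82 (mod 117).
  Combine with x ≡ 0 (mod 11); new modulus lcm = 1287.
    Write x = 82 + 117·t and substitute into x ≡ 0 (mod 11): 117·t ≡ 0 − 82 = -82 (mod 11).
    Reduce coefficients mod 11: 7·t ≡ 6 (mod 11).
    The inverse of 7 mod 11 is 8 (since 7·8 = 56 = 5·11 + 1), so t ≡ 8·6 = 48 ≡ 4 (mod 11).
    Then x = 82 + 117·4 = 550, valid modulo lcm(117, 11) = 1287: x ≡ 550 (mod 1287).
  Combine with x ≡ 15 (mod 19); new modulus lcm = 24453.
    Write x = 550 + 1287·t and substitute into x ≡ 15 (mod 19): 1287·t ≡ 15 − 550 = -535 (mod 19).
    Reduce coefficients mod 19: 14·t ≡ 16 (mod 19).
    The inverse of 14 mod 19 is 15 (since 14·15 = 210 = 11·19 + 1), so t ≡ 15·16 = 240 ≡ 12 (mod 19).
    Then x = 550 + 1287·12 = 15994, valid modulo lcm(1287, 19) = 24453: x ≡ 15994 (mod 24453).
Verify against each original: 15994 mod 9 = 1, 15994 mod 13 = 4, 15994 mod 11 = 0, 15994 mod 19 = 15.

x ≡ 15994 (mod 24453).


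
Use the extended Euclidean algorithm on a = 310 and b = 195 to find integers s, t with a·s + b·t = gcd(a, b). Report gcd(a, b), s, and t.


Euclidean algorithm on (310, 195) — divide until remainder is 0:
  310 = 1 · 195 + 115
  195 = 1 · 115 + 80
  115 = 1 · 80 + 35
  80 = 2 · 35 + 10
  35 = 3 · 10 + 5
  10 = 2 · 5 + 0
gcd(310, 195) = 5.
Track Bezout coefficients alongside the remainders: start with r₀ = 310 = a·1 + b·0 (s = 1, t = 0) and r₁ = 195 = a·0 + b·1 (s = 0, t = 1); each new remainder r_{k+1} = r_{k-1} − q_k·r_k inherits s_{k+1} = s_{k-1} − q_k·s_k, t_{k+1} = t_{k-1} − q_k·t_k, so r_k = a·s_k + b·t_k at every step:
  q = 1: r = 115, s = 1 − 1·0 = 1, t = 0 − 1·1 = -1  (check: 310·1 + 195·(-1) = 115)
  q = 1: r = 80, s = 0 − 1·1 = -1, t = 1 − 1·(-1) = 2  (check: 310·(-1) + 195·2 = 80)
  q = 1: r = 35, s = 1 − 1·(-1) = 2, t = -1 − 1·2 = -3  (check: 310·2 + 195·(-3) = 35)
  q = 2: r = 10, s = -1 − 2·2 = -5, t = 2 − 2·(-3) = 8  (check: 310·(-5) + 195·8 = 10)
  q = 3: r = 5, s = 2 − 3·(-5) = 17, t = -3 − 3·8 = -27  (check: 310·17 + 195·(-27) = 5)
The row with r = 5 (the gcd) gives the Bezout coefficients s = 17, t = -27.
Result: 310 · (17) + 195 · (-27) = 5.

gcd(310, 195) = 5; s = 17, t = -27 (check: 310·17 + 195·(-27) = 5).


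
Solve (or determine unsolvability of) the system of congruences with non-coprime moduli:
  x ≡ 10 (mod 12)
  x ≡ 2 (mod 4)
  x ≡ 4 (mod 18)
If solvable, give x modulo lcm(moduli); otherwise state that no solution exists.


Moduli 12, 4, 18 are not pairwise coprime, so CRT works modulo lcm(m_i) when all pairwise compatibility conditions hold.
Pairwise compatibility: gcd(m_i, m_j) must divide a_i - a_j for every pair.
Merge one congruence at a time:
  Start: x ≡ 10 (mod 12).
  Combine with x ≡ 2 (mod 4): gcd(12, 4) = 4; 2 - 10 = -8, which IS divisible by 4, so compatible.
    Write x = 10 + 12·t and substitute into x ≡ 2 (mod 4): 12·t ≡ 2 − 10 = -8 (mod 4).
    Divide the congruence (and modulus) by g = 4: 3·t ≡ -2 (mod 1).
    Modulo 1 every t works; take t = 0.
    Then x = 10 + 12·0 = 10, valid modulo lcm(12, 4) = 12: x ≡ 10 (mod 12).
  Combine with x ≡ 4 (mod 18): gcd(12, 18) = 6; 4 - 10 = -6, which IS divisible by 6, so compatible.
    Write x = 10 + 12·t and substitute into x ≡ 4 (mod 18): 12·t ≡ 4 − 10 = -6 (mod 18).
    Divide the congruence (and modulus) by g = 6: 2·t ≡ -1 (mod 3).
    Reduce coefficients mod 3: 2·t ≡ 2 (mod 3).
    The inverse of 2 mod 3 is 2 (since 2·2 = 4 = 1·3 + 1), so t ≡ 2·2 = 4 ≡ 1 (mod 3).
    Then x = 10 + 12·1 = 22, valid modulo lcm(12, 18) = 36: x ≡ 22 (mod 36).
Verify: 22 mod 12 = 10, 22 mod 4 = 2, 22 mod 18 = 4.

x ≡ 22 (mod 36).


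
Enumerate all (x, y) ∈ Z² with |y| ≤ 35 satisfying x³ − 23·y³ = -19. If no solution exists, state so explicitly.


The equation is x³ - 23y³ = -19. For fixed y, x³ = 23·y³ − 19, so a solution requires the RHS to be a perfect cube.
Strategy: iterate y from -35 to 35, compute RHS = 23·y³ − 19, and check whether it is a (positive or negative) perfect cube.
Check small values of y:
  y = 0: RHS = -19 is not a perfect cube.
  y = 1: RHS = 4 is not a perfect cube.
  y = -1: RHS = -42 is not a perfect cube.
  y = 2: RHS = 165 is not a perfect cube.
  y = -2: RHS = -203 is not a perfect cube.
  y = 3: RHS = 602 is not a perfect cube.
  y = -3: RHS = -640 is not a perfect cube.
Continuing the search up to |y| = 35 finds no solutions either.
No (x, y) in the scanned range satisfies the equation.

No integer solutions with |y| ≤ 35.


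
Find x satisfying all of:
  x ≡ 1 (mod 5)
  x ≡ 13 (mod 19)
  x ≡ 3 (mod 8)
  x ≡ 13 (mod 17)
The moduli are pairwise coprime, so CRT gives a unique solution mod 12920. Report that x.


Product of moduli M = 5 · 19 · 8 · 17 = 12920.
Merge one congruence at a time:
  Start: x ≡ 1 (mod 5).
  Combine with x ≡ 13 (mod 19); new modulus lcm = 95.
    Write x = 1 + 5·t and substitute into x ≡ 13 (mod 19): 5·t ≡ 13 − 1 = 12 (mod 19).
    The inverse of 5 mod 19 is 4 (since 5·4 = 20 = 1·19 + 1), so t ≡ 4·12 = 48 ≡ 10 (mod 19).
    Then x = 1 + 5·10 = 51, valid modulo lcm(5, 19) = 95: x ≡ 51 (mod 95).
  Combine with x ≡ 3 (mod 8); new modulus lcm = 760.
    Write x = 51 + 95·t and substitute into x ≡ 3 (mod 8): 95·t ≡ 3 − 51 = -48 (mod 8).
    Reduce coefficients mod 8: 7·t ≡ 0 (mod 8).
    The inverse of 7 mod 8 is 7 (since 7·7 = 49 = 6·8 + 1), so t ≡ 7·0 = 0 ≡ 0 (mod 8).
    Then x = 51 + 95·0 = 51, valid modulo lcm(95, 8) = 760: x ≡ 51 (mod 760).
  Combine with x ≡ 13 (mod 17); new modulus lcm = 12920.
    Write x = 51 + 760·t and substitute into x ≡ 13 (mod 17): 760·t ≡ 13 − 51 = -38 (mod 17).
    Reduce coefficients mod 17: 12·t ≡ 13 (mod 17).
    The inverse of 12 mod 17 is 10 (since 12·10 = 120 = 7·17 + 1), so t ≡ 10·13 = 130 ≡ 11 (mod 17).
    Then x = 51 + 760·11 = 8411, valid modulo lcm(760, 17) = 12920: x ≡ 8411 (mod 12920).
Verify against each original: 8411 mod 5 = 1, 8411 mod 19 = 13, 8411 mod 8 = 3, 8411 mod 17 = 13.

x ≡ 8411 (mod 12920).


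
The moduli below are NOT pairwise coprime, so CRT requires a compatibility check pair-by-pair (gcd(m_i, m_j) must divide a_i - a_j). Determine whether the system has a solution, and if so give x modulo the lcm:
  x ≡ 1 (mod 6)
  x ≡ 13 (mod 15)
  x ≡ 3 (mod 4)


Moduli 6, 15, 4 are not pairwise coprime, so CRT works modulo lcm(m_i) when all pairwise compatibility conditions hold.
Pairwise compatibility: gcd(m_i, m_j) must divide a_i - a_j for every pair.
Merge one congruence at a time:
  Start: x ≡ 1 (mod 6).
  Combine with x ≡ 13 (mod 15): gcd(6, 15) = 3; 13 - 1 = 12, which IS divisible by 3, so compatible.
    Write x = 1 + 6·t and substitute into x ≡ 13 (mod 15): 6·t ≡ 13 − 1 = 12 (mod 15).
    Divide the congruence (and modulus) by g = 3: 2·t ≡ 4 (mod 5).
    The inverse of 2 mod 5 is 3 (since 2·3 = 6 = 1·5 + 1), so t ≡ 3·4 = 12 ≡ 2 (mod 5).
    Then x = 1 + 6·2 = 13, valid modulo lcm(6, 15) = 30: x ≡ 13 (mod 30).
  Combine with x ≡ 3 (mod 4): gcd(30, 4) = 2; 3 - 13 = -10, which IS divisible by 2, so compatible.
    Write x = 13 + 30·t and substitute into x ≡ 3 (mod 4): 30·t ≡ 3 − 13 = -10 (mod 4).
    Divide the congruence (and modulus) by g = 2: 15·t ≡ -5 (mod 2).
    Reduce coefficients mod 2: 1·t ≡ 1 (mod 2).
    So t ≡ 1 (mod 2).
    Then x = 13 + 30·1 = 43, valid modulo lcm(30, 4) = 60: x ≡ 43 (mod 60).
Verify: 43 mod 6 = 1, 43 mod 15 = 13, 43 mod 4 = 3.

x ≡ 43 (mod 60).


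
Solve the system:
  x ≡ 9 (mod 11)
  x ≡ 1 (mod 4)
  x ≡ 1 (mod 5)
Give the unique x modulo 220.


Moduli 11, 4, 5 are pairwise coprime; by CRT there is a unique solution modulo M = 11 · 4 · 5 = 220.
Solve pairwise, accumulating the modulus:
  Start with x ≡ 9 (mod 11).
  Combine with x ≡ 1 (mod 4): since gcd(11, 4) = 1, we get a unique residue mod 44.
    Write x = 9 + 11·t and substitute into x ≡ 1 (mod 4): 11·t ≡ 1 − 9 = -8 (mod 4).
    Reduce coefficients mod 4: 3·t ≡ 0 (mod 4).
    The inverse of 3 mod 4 is 3 (since 3·3 = 9 = 2·4 + 1), so t ≡ 3·0 = 0 ≡ 0 (mod 4).
    Then x = 9 + 11·0 = 9, valid modulo lcm(11, 4) = 44: x ≡ 9 (mod 44).
  Combine with x ≡ 1 (mod 5): since gcd(44, 5) = 1, we get a unique residue mod 220.
    Write x = 9 + 44·t and substitute into x ≡ 1 (mod 5): 44·t ≡ 1 − 9 = -8 (mod 5).
    Reduce coefficients mod 5: 4·t ≡ 2 (mod 5).
    The inverse of 4 mod 5 is 4 (since 4·4 = 16 = 3·5 + 1), so t ≡ 4·2 = 8 ≡ 3 (mod 5).
    Then x = 9 + 44·3 = 141, valid modulo lcm(44, 5) = 220: x ≡ 141 (mod 220).
Verify: 141 mod 11 = 9 ✓, 141 mod 4 = 1 ✓, 141 mod 5 = 1 ✓.

x ≡ 141 (mod 220).


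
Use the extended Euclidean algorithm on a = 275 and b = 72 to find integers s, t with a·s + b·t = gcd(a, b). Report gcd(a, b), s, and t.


Euclidean algorithm on (275, 72) — divide until remainder is 0:
  275 = 3 · 72 + 59
  72 = 1 · 59 + 13
  59 = 4 · 13 + 7
  13 = 1 · 7 + 6
  7 = 1 · 6 + 1
  6 = 6 · 1 + 0
gcd(275, 72) = 1.
Track Bezout coefficients alongside the remainders: start with r₀ = 275 = a·1 + b·0 (s = 1, t = 0) and r₁ = 72 = a·0 + b·1 (s = 0, t = 1); each new remainder r_{k+1} = r_{k-1} − q_k·r_k inherits s_{k+1} = s_{k-1} − q_k·s_k, t_{k+1} = t_{k-1} − q_k·t_k, so r_k = a·s_k + b·t_k at every step:
  q = 3: r = 59, s = 1 − 3·0 = 1, t = 0 − 3·1 = -3  (check: 275·1 + 72·(-3) = 59)
  q = 1: r = 13, s = 0 − 1·1 = -1, t = 1 − 1·(-3) = 4  (check: 275·(-1) + 72·4 = 13)
  q = 4: r = 7, s = 1 − 4·(-1) = 5, t = -3 − 4·4 = -19  (check: 275·5 + 72·(-19) = 7)
  q = 1: r = 6, s = -1 − 1·5 = -6, t = 4 − 1·(-19) = 23  (check: 275·(-6) + 72·23 = 6)
  q = 1: r = 1, s = 5 − 1·(-6) = 11, t = -19 − 1·23 = -42  (check: 275·11 + 72·(-42) = 1)
The row with r = 1 (the gcd) gives the Bezout coefficients s = 11, t = -42.
Result: 275 · (11) + 72 · (-42) = 1.

gcd(275, 72) = 1; s = 11, t = -42 (check: 275·11 + 72·(-42) = 1).


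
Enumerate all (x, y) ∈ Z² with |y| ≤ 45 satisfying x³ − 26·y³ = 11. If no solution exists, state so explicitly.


The equation is x³ - 26y³ = 11. For fixed y, x³ = 26·y³ + 11, so a solution requires the RHS to be a perfect cube.
Strategy: iterate y from -45 to 45, compute RHS = 26·y³ + 11, and check whether it is a (positive or negative) perfect cube.
Check small values of y:
  y = 0: RHS = 11 is not a perfect cube.
  y = 1: RHS = 37 is not a perfect cube.
  y = -1: RHS = -15 is not a perfect cube.
  y = 2: RHS = 219 is not a perfect cube.
  y = -2: RHS = -197 is not a perfect cube.
  y = 3: RHS = 713 is not a perfect cube.
  y = -3: RHS = -691 is not a perfect cube.
Continuing the search up to |y| = 45 finds no solutions either.
No (x, y) in the scanned range satisfies the equation.

No integer solutions with |y| ≤ 45.


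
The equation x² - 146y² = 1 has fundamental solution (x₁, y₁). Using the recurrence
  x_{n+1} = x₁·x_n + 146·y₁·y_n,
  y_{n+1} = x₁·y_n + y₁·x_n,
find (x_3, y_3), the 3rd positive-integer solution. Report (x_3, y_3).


Step 1: Find the fundamental solution (x₁, y₁) of x² - 146y² = 1.
  Expand √146 as a continued fraction. a₀ = ⌊√146⌋ = 12; iterate m_{k+1} = d_k·a_k − m_k, d_{k+1} = (146 − m_{k+1}²)/d_k, a_{k+1} = ⌊(a₀ + m_{k+1})/d_{k+1}⌋ (starting m₀ = 0, d₀ = 1), with convergents p_k = a_k·p_{k-1} + p_{k-2}, q_k = a_k·q_{k-1} + q_{k-2} (p₋₁ = 1, q₋₁ = 0):
  k = 0: a₀ = 12; p₀/q₀ = 12/1; p₀² − 146·q₀² = 144 − 146 = -2.
  k = 1: m = 12, d = 2, a = ⌊(12 + 12)/2⌋ = 12; p/q = (12·12 + 1)/(12·1 + 0) = 145/12; p² − 146·q² = 21025 − 21024 = 1.
  The first convergent with p² − 146·q² = 1 gives the fundamental solution (x₁, y₁) = (145, 12).
Step 2: Apply the recurrence (x_{n+1}, y_{n+1}) = (x₁x_n + 146y₁y_n, x₁y_n + y₁x_n) repeatedly.
  From (x_1, y_1) = (145, 12): x_2 = 145·145 + 146·12·12 = 42049; y_2 = 145·12 + 12·145 = 3480.
  From (x_2, y_2) = (42049, 3480): x_3 = 145·42049 + 146·12·3480 = 12194065; y_3 = 145·3480 + 12·42049 = 1009188.
Step 3: Verify x_3² - 146·y_3² = 148695221224225 - 148695221224224 = 1 (should be 1). ✓

(x_1, y_1) = (145, 12); (x_3, y_3) = (12194065, 1009188).


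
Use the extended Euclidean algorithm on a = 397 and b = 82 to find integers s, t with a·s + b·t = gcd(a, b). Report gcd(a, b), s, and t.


Euclidean algorithm on (397, 82) — divide until remainder is 0:
  397 = 4 · 82 + 69
  82 = 1 · 69 + 13
  69 = 5 · 13 + 4
  13 = 3 · 4 + 1
  4 = 4 · 1 + 0
gcd(397, 82) = 1.
Track Bezout coefficients alongside the remainders: start with r₀ = 397 = a·1 + b·0 (s = 1, t = 0) and r₁ = 82 = a·0 + b·1 (s = 0, t = 1); each new remainder r_{k+1} = r_{k-1} − q_k·r_k inherits s_{k+1} = s_{k-1} − q_k·s_k, t_{k+1} = t_{k-1} − q_k·t_k, so r_k = a·s_k + b·t_k at every step:
  q = 4: r = 69, s = 1 − 4·0 = 1, t = 0 − 4·1 = -4  (check: 397·1 + 82·(-4) = 69)
  q = 1: r = 13, s = 0 − 1·1 = -1, t = 1 − 1·(-4) = 5  (check: 397·(-1) + 82·5 = 13)
  q = 5: r = 4, s = 1 − 5·(-1) = 6, t = -4 − 5·5 = -29  (check: 397·6 + 82·(-29) = 4)
  q = 3: r = 1, s = -1 − 3·6 = -19, t = 5 − 3·(-29) = 92  (check: 397·(-19) + 82·92 = 1)
The row with r = 1 (the gcd) gives the Bezout coefficients s = -19, t = 92.
Result: 397 · (-19) + 82 · (92) = 1.

gcd(397, 82) = 1; s = -19, t = 92 (check: 397·(-19) + 82·92 = 1).


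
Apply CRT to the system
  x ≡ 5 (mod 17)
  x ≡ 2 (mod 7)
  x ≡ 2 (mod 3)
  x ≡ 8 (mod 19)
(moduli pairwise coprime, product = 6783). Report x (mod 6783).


Product of moduli M = 17 · 7 · 3 · 19 = 6783.
Merge one congruence at a time:
  Start: x ≡ 5 (mod 17).
  Combine with x ≡ 2 (mod 7); new modulus lcm = 119.
    Write x = 5 + 17·t and substitute into x ≡ 2 (mod 7): 17·t ≡ 2 − 5 = -3 (mod 7).
    Reduce coefficients mod 7: 3·t ≡ 4 (mod 7).
    The inverse of 3 mod 7 is 5 (since 3·5 = 15 = 2·7 + 1), so t ≡ 5·4 = 20 ≡ 6 (mod 7).
    Then x = 5 + 17·6 = 107, valid modulo lcm(17, 7) = 119: x ≡ 107 (mod 119).
  Combine with x ≡ 2 (mod 3); new modulus lcm = 357.
    Write x = 107 + 119·t and substitute into x ≡ 2 (mod 3): 119·t ≡ 2 − 107 = -105 (mod 3).
    Reduce coefficients mod 3: 2·t ≡ 0 (mod 3).
    The inverse of 2 mod 3 is 2 (since 2·2 = 4 = 1·3 + 1), so t ≡ 2·0 = 0 ≡ 0 (mod 3).
    Then x = 107 + 119·0 = 107, valid modulo lcm(119, 3) = 357: x ≡ 107 (mod 357).
  Combine with x ≡ 8 (mod 19); new modulus lcm = 6783.
    Write x = 107 + 357·t and substitute into x ≡ 8 (mod 19): 357·t ≡ 8 − 107 = -99 (mod 19).
    Reduce coefficients mod 19: 15·t ≡ 15 (mod 19).
    The inverse of 15 mod 19 is 14 (since 15·14 = 210 = 11·19 + 1), so t ≡ 14·15 = 210 ≡ 1 (mod 19).
    Then x = 107 + 357·1 = 464, valid modulo lcm(357, 19) = 6783: x ≡ 464 (mod 6783).
Verify against each original: 464 mod 17 = 5, 464 mod 7 = 2, 464 mod 3 = 2, 464 mod 19 = 8.

x ≡ 464 (mod 6783).


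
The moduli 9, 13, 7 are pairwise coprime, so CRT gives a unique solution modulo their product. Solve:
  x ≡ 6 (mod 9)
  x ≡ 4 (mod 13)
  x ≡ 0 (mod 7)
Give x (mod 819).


Moduli 9, 13, 7 are pairwise coprime; by CRT there is a unique solution modulo M = 9 · 13 · 7 = 819.
Solve pairwise, accumulating the modulus:
  Start with x ≡ 6 (mod 9).
  Combine with x ≡ 4 (mod 13): since gcd(9, 13) = 1, we get a unique residue mod 117.
    Write x = 6 + 9·t and substitute into x ≡ 4 (mod 13): 9·t ≡ 4 − 6 = -2 (mod 13).
    Reduce coefficients mod 13: 9·t ≡ 11 (mod 13).
    The inverse of 9 mod 13 is 3 (since 9·3 = 27 = 2·13 + 1), so t ≡ 3·11 = 33 ≡ 7 (mod 13).
    Then x = 6 + 9·7 = 69, valid modulo lcm(9, 13) = 117: x ≡ 69 (mod 117).
  Combine with x ≡ 0 (mod 7): since gcd(117, 7) = 1, we get a unique residue mod 819.
    Write x = 69 + 117·t and substitute into x ≡ 0 (mod 7): 117·t ≡ 0 − 69 = -69 (mod 7).
    Reduce coefficients mod 7: 5·t ≡ 1 (mod 7).
    The inverse of 5 mod 7 is 3 (since 5·3 = 15 = 2·7 + 1), so t ≡ 3·1 = 3 ≡ 3 (mod 7).
    Then x = 69 + 117·3 = 420, valid modulo lcm(117, 7) = 819: x ≡ 420 (mod 819).
Verify: 420 mod 9 = 6 ✓, 420 mod 13 = 4 ✓, 420 mod 7 = 0 ✓.

x ≡ 420 (mod 819).


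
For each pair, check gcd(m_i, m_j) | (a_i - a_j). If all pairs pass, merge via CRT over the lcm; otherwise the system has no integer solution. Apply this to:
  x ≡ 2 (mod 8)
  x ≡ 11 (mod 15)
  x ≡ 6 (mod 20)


Moduli 8, 15, 20 are not pairwise coprime, so CRT works modulo lcm(m_i) when all pairwise compatibility conditions hold.
Pairwise compatibility: gcd(m_i, m_j) must divide a_i - a_j for every pair.
Merge one congruence at a time:
  Start: x ≡ 2 (mod 8).
  Combine with x ≡ 11 (mod 15): gcd(8, 15) = 1; 11 - 2 = 9, which IS divisible by 1, so compatible.
    Write x = 2 + 8·t and substitute into x ≡ 11 (mod 15): 8·t ≡ 11 − 2 = 9 (mod 15).
    The inverse of 8 mod 15 is 2 (since 8·2 = 16 = 1·15 + 1), so t ≡ 2·9 = 18 ≡ 3 (mod 15).
    Then x = 2 + 8·3 = 26, valid modulo lcm(8, 15) = 120: x ≡ 26 (mod 120).
  Combine with x ≡ 6 (mod 20): gcd(120, 20) = 20; 6 - 26 = -20, which IS divisible by 20, so compatible.
    Write x = 26 + 120·t and substitute into x ≡ 6 (mod 20): 120·t ≡ 6 − 26 = -20 (mod 20).
    Divide the congruence (and modulus) by g = 20: 6·t ≡ -1 (mod 1).
    Modulo 1 every t works; take t = 0.
    Then x = 26 + 120·0 = 26, valid modulo lcm(120, 20) = 120: x ≡ 26 (mod 120).
Verify: 26 mod 8 = 2, 26 mod 15 = 11, 26 mod 20 = 6.

x ≡ 26 (mod 120).


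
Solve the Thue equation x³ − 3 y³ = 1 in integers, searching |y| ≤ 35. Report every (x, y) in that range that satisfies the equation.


The equation is x³ - 3y³ = 1. For fixed y, x³ = 3·y³ + 1, so a solution requires the RHS to be a perfect cube.
Strategy: iterate y from -35 to 35, compute RHS = 3·y³ + 1, and check whether it is a (positive or negative) perfect cube.
Check small values of y:
  y = 0: RHS = 1 = (1)³ ⇒ x = 1 works.
  y = 1: RHS = 4 is not a perfect cube.
  y = -1: RHS = -2 is not a perfect cube.
  y = 2: RHS = 25 is not a perfect cube.
  y = -2: RHS = -23 is not a perfect cube.
  y = 3: RHS = 82 is not a perfect cube.
  y = -3: RHS = -80 is not a perfect cube.
Continuing the search up to |y| = 35 finds no further solutions beyond those listed.
Collected solutions: (1, 0).

Solutions (with |y| ≤ 35): (1, 0).


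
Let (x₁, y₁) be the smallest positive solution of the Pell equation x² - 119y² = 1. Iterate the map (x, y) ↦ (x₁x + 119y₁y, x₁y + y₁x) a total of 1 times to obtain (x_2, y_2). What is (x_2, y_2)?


Step 1: Find the fundamental solution (x₁, y₁) of x² - 119y² = 1.
  Expand √119 as a continued fraction. a₀ = ⌊√119⌋ = 10; iterate m_{k+1} = d_k·a_k − m_k, d_{k+1} = (119 − m_{k+1}²)/d_k, a_{k+1} = ⌊(a₀ + m_{k+1})/d_{k+1}⌋ (starting m₀ = 0, d₀ = 1), with convergents p_k = a_k·p_{k-1} + p_{k-2}, q_k = a_k·q_{k-1} + q_{k-2} (p₋₁ = 1, q₋₁ = 0):
  k = 0: a₀ = 10; p₀/q₀ = 10/1; p₀² − 119·q₀² = 100 − 119 = -19.
  k = 1: m = 10, d = 19, a = ⌊(10 + 10)/19⌋ = 1; p/q = (1·10 + 1)/(1·1 + 0) = 11/1; p² − 119·q² = 121 − 119 = 2.
  k = 2: m = 9, d = 2, a = ⌊(10 + 9)/2⌋ = 9; p/q = (9·11 + 10)/(9·1 + 1) = 109/10; p² − 119·q² = 11881 − 11900 = -19.
  k = 3: m = 9, d = 19, a = ⌊(10 + 9)/19⌋ = 1; p/q = (1·109 + 11)/(1·10 + 1) = 120/11; p² − 119·q² = 14400 − 14399 = 1.
  The first convergent with p² − 119·q² = 1 gives the fundamental solution (x₁, y₁) = (120, 11).
Step 2: Apply the recurrence (x_{n+1}, y_{n+1}) = (x₁x_n + 119y₁y_n, x₁y_n + y₁x_n) repeatedly.
  From (x_1, y_1) = (120, 11): x_2 = 120·120 + 119·11·11 = 28799; y_2 = 120·11 + 11·120 = 2640.
Step 3: Verify x_2² - 119·y_2² = 829382401 - 829382400 = 1 (should be 1). ✓

(x_1, y_1) = (120, 11); (x_2, y_2) = (28799, 2640).
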